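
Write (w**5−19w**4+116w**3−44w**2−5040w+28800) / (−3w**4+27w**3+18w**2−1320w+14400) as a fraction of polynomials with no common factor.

(−w**2+2w+48)/(3w+24)

By polynomial division,
  w**5−19w**4+116w**3−44w**2−5040w+28800 = (−(1/3)w+10/3)(−3w**4+27w**3+18w**2−1320w+14400) + (32w**3−544w**2+4160w−19200)
  −3w**4+27w**3+18w**2−1320w+14400 = (−(3/32)w−3/4)(32w**3−544w**2+4160w−19200) + (0)
Last nonzero remainder: 32w**3−544w**2+4160w−19200. Dividing through by 32 gives the monic gcd w**3−17w**2+130w−600.
Cancel w**3−17w**2+130w−600 from numerator and denominator to get the reduced form.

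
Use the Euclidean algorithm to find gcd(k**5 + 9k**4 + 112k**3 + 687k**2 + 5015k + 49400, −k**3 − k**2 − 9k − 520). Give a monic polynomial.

By polynomial division,
  k**5 + 9k**4 + 112k**3 + 687k**2 + 5015k + 49400 = (−k**2 − 8k − 95)(−k**3 − k**2 − 9k − 520) + (0)
Last nonzero remainder: −k**3 − k**2 − 9k − 520. Dividing through by −1 gives the monic gcd k**3 + k**2 + 9k + 520.

k**3 + k**2 + 9k + 520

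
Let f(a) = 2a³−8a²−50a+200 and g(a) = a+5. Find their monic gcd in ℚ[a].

a+5

Euclidean algorithm in ℚ[a]:
  2a³−8a²−50a+200 = (2a²−18a+40)(a+5) + (0)
The last nonzero remainder a+5 is already monic.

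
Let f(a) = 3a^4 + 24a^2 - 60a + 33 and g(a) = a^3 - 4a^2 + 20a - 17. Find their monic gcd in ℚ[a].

a - 1

Euclidean algorithm in ℚ[a]:
  3a^4 + 24a^2 - 60a + 33 = (3a + 12)(a^3 - 4a^2 + 20a - 17) + (12a^2 - 249a + 237)
  a^3 - 4a^2 + 20a - 17 = ((1/12)a + 67/48)(12a^2 - 249a + 237) + ((5565/16)a - 5565/16)
  12a^2 - 249a + 237 = ((64/1855)a - 1264/1855)((5565/16)a - 5565/16) + (0)
Last nonzero remainder: (5565/16)a - 5565/16. Dividing through by 5565/16 gives the monic gcd a - 1.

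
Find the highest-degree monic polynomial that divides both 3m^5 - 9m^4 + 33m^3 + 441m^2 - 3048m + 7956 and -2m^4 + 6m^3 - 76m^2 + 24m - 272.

m^2 - 3m + 34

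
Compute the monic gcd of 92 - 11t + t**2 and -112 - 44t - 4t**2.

By polynomial division,
  t**2 - 11t + 92 = (-1/4)(-4t**2 - 44t - 112) + (-22t + 64)
  -4t**2 - 44t - 112 = ((2/11)t + 306/121)(-22t + 64) + (-33136/121)
  -22t + 64 = ((1331/16568)t - 484/2071)(-33136/121) + (0)
The last nonzero remainder is the constant -33136/121, so the polynomials are coprime and gcd = 1.

1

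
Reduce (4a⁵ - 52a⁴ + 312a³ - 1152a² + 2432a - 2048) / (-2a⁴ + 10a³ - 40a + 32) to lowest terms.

(-2a³ + 14a² - 56a + 128)/(a² + a - 2)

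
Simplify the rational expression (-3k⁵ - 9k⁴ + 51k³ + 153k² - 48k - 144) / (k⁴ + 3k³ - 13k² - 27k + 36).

(-3k² + 9k + 12)/(k - 3)

Apply the Euclidean algorithm:
  -3k⁵ - 9k⁴ + 51k³ + 153k² - 48k - 144 = (-3k)(k⁴ + 3k³ - 13k² - 27k + 36) + (12k³ + 72k² + 60k - 144)
  k⁴ + 3k³ - 13k² - 27k + 36 = ((1/12)k - 1/4)(12k³ + 72k² + 60k - 144) + (0)
Last nonzero remainder: 12k³ + 72k² + 60k - 144. Dividing through by 12 gives the monic gcd k³ + 6k² + 5k - 12.
Cancel k³ + 6k² + 5k - 12 from numerator and denominator to get the reduced form.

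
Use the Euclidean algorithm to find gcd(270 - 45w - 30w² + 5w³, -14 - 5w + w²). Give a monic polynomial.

By polynomial division,
  5w³ - 30w² - 45w + 270 = (5w - 5)(w² - 5w - 14) + (200)
  w² - 5w - 14 = ((1/200)w² - (1/40)w - 7/100)(200) + (0)
The last nonzero remainder is the constant 200, so the polynomials are coprime and gcd = 1.

1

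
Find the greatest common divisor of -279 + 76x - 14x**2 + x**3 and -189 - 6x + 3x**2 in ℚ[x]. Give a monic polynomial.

-9 + x

Repeated division with remainder:
  x**3 - 14x**2 + 76x - 279 = ((1/3)x - 4)(3x**2 - 6x - 189) + (115x - 1035)
  3x**2 - 6x - 189 = ((3/115)x + 21/115)(115x - 1035) + (0)
Last nonzero remainder: 115x - 1035. Dividing through by 115 gives the monic gcd x - 9.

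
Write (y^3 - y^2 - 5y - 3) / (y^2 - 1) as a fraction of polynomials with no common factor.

(y^2 - 2y - 3)/(y - 1)

Apply the Euclidean algorithm:
  y^3 - y^2 - 5y - 3 = (y - 1)(y^2 - 1) + (-4y - 4)
  y^2 - 1 = (-(1/4)y + 1/4)(-4y - 4) + (0)
Last nonzero remainder: -4y - 4. Dividing through by -4 gives the monic gcd y + 1.
Cancel y + 1 from numerator and denominator to get the reduced form.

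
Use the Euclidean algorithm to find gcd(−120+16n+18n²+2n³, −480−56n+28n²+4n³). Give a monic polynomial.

By polynomial division,
  2n³+18n²+16n−120 = (1/2)(4n³+28n²−56n−480) + (4n²+44n+120)
  4n³+28n²−56n−480 = (n−4)(4n²+44n+120) + (0)
Last nonzero remainder: 4n²+44n+120. Dividing through by 4 gives the monic gcd n²+11n+30.

30+11n+n²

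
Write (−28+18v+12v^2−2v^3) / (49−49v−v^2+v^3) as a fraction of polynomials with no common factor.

Euclidean algorithm in ℚ[v]:
  −2v^3+12v^2+18v−28 = (−2)(v^3−v^2−49v+49) + (10v^2−80v+70)
  v^3−v^2−49v+49 = ((1/10)v+7/10)(10v^2−80v+70) + (0)
Last nonzero remainder: 10v^2−80v+70. Dividing through by 10 gives the monic gcd v^2−8v+7.
Cancel v^2−8v+7 from numerator and denominator to get the reduced form.

(−4−2v)/(7+v)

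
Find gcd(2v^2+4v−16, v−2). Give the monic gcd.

v−2

Repeated division with remainder:
  2v^2+4v−16 = (2v+8)(v−2) + (0)
The last nonzero remainder v−2 is already monic.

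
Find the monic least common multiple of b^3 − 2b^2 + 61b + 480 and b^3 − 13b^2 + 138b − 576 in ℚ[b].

b^4 − 8b^3 + 73b^2 + 114b − 2880

Apply the Euclidean algorithm:
  b^3 − 2b^2 + 61b + 480 = (b^3 − 13b^2 + 138b − 576) + (11b^2 − 77b + 1056)
  b^3 − 13b^2 + 138b − 576 = ((1/11)b − 6/11)(11b^2 − 77b + 1056) + (0)
Last nonzero remainder: 11b^2 − 77b + 1056. Dividing through by 11 gives the monic gcd b^2 − 7b + 96.
Then lcm(f, g) = f·g / gcd(f, g); expanding and making the result monic gives the answer.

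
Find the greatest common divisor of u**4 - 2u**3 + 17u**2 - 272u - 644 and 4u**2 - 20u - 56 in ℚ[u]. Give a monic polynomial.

By polynomial division,
  u**4 - 2u**3 + 17u**2 - 272u - 644 = ((1/4)u**2 + (3/4)u + 23/2)(4u**2 - 20u - 56) + (0)
Last nonzero remainder: 4u**2 - 20u - 56. Dividing through by 4 gives the monic gcd u**2 - 5u - 14.

u**2 - 5u - 14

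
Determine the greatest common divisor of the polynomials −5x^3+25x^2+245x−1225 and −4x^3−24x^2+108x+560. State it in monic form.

x^2+2x−35

Apply the Euclidean algorithm:
  −5x^3+25x^2+245x−1225 = (5/4)(−4x^3−24x^2+108x+560) + (55x^2+110x−1925)
  −4x^3−24x^2+108x+560 = (−(4/55)x−16/55)(55x^2+110x−1925) + (0)
Last nonzero remainder: 55x^2+110x−1925. Dividing through by 55 gives the monic gcd x^2+2x−35.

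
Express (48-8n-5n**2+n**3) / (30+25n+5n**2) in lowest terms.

(16-8n+n**2)/(10+5n)

Euclidean algorithm in ℚ[n]:
  n**3-5n**2-8n+48 = ((1/5)n-2)(5n**2+25n+30) + (36n+108)
  5n**2+25n+30 = ((5/36)n+5/18)(36n+108) + (0)
Last nonzero remainder: 36n+108. Dividing through by 36 gives the monic gcd n+3.
Cancel n+3 from numerator and denominator to get the reduced form.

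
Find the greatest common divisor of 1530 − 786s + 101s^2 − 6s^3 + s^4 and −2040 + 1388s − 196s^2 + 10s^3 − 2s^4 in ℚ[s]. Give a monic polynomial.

Apply the Euclidean algorithm:
  s^4 − 6s^3 + 101s^2 − 786s + 1530 = (−1/2)(−2s^4 + 10s^3 − 196s^2 + 1388s − 2040) + (−s^3 + 3s^2 − 92s + 510)
  −2s^4 + 10s^3 − 196s^2 + 1388s − 2040 = (2s − 4)(−s^3 + 3s^2 − 92s + 510) + (0)
Last nonzero remainder: −s^3 + 3s^2 − 92s + 510. Dividing through by −1 gives the monic gcd s^3 − 3s^2 + 92s − 510.

−510 + 92s − 3s^2 + s^3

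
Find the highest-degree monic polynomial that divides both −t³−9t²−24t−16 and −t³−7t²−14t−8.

t²+5t+4

Euclidean algorithm in ℚ[t]:
  −t³−9t²−24t−16 = (−t³−7t²−14t−8) + (−2t²−10t−8)
  −t³−7t²−14t−8 = ((1/2)t+1)(−2t²−10t−8) + (0)
Last nonzero remainder: −2t²−10t−8. Dividing through by −2 gives the monic gcd t²+5t+4.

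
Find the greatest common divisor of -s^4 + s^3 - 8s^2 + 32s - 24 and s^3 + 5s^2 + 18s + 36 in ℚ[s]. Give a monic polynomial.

s^2 + 2s + 12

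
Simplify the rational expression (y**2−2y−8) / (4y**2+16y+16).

(y−4)/(4y+8)

Apply the Euclidean algorithm:
  y**2−2y−8 = (1/4)(4y**2+16y+16) + (−6y−12)
  4y**2+16y+16 = (−(2/3)y−4/3)(−6y−12) + (0)
Last nonzero remainder: −6y−12. Dividing through by −6 gives the monic gcd y+2.
Cancel y+2 from numerator and denominator to get the reduced form.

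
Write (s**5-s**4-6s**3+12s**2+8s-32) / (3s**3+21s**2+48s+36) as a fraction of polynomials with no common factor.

Euclidean algorithm in ℚ[s]:
  s**5-s**4-6s**3+12s**2+8s-32 = ((1/3)s**2-(8/3)s+34/3)(3s**3+21s**2+48s+36) + (-110s**2-440s-440)
  3s**3+21s**2+48s+36 = (-(3/110)s-9/110)(-110s**2-440s-440) + (0)
Last nonzero remainder: -110s**2-440s-440. Dividing through by -110 gives the monic gcd s**2+4s+4.
Cancel s**2+4s+4 from numerator and denominator to get the reduced form.

(s**3-5s**2+10s-8)/(3s+9)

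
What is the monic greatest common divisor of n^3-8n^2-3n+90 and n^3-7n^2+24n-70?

n-5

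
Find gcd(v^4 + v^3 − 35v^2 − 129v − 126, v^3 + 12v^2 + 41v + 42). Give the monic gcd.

Euclidean algorithm in ℚ[v]:
  v^4 + v^3 − 35v^2 − 129v − 126 = (v − 11)(v^3 + 12v^2 + 41v + 42) + (56v^2 + 280v + 336)
  v^3 + 12v^2 + 41v + 42 = ((1/56)v + 1/8)(56v^2 + 280v + 336) + (0)
Last nonzero remainder: 56v^2 + 280v + 336. Dividing through by 56 gives the monic gcd v^2 + 5v + 6.

v^2 + 5v + 6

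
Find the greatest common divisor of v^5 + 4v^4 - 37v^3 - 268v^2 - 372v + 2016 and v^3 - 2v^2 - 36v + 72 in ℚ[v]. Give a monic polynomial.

Apply the Euclidean algorithm:
  v^5 + 4v^4 - 37v^3 - 268v^2 - 372v + 2016 = (v^2 + 6v + 11)(v^3 - 2v^2 - 36v + 72) + (-102v^2 - 408v + 1224)
  v^3 - 2v^2 - 36v + 72 = (-(1/102)v + 1/17)(-102v^2 - 408v + 1224) + (0)
Last nonzero remainder: -102v^2 - 408v + 1224. Dividing through by -102 gives the monic gcd v^2 + 4v - 12.

v^2 + 4v - 12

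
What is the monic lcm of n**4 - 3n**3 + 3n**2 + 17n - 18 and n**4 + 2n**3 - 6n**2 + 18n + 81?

n**6 + 3n**5 - 6n**4 + 8n**3 + 111n**2 + 45n - 162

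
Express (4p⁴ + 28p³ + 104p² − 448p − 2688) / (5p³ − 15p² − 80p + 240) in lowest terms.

Euclidean algorithm in ℚ[p]:
  4p⁴ + 28p³ + 104p² − 448p − 2688 = ((4/5)p + 8)(5p³ − 15p² − 80p + 240) + (288p² − 4608)
  5p³ − 15p² − 80p + 240 = ((5/288)p − 5/96)(288p² − 4608) + (0)
Last nonzero remainder: 288p² − 4608. Dividing through by 288 gives the monic gcd p² − 16.
Cancel p² − 16 from numerator and denominator to get the reduced form.

(4p² + 28p + 168)/(5p − 15)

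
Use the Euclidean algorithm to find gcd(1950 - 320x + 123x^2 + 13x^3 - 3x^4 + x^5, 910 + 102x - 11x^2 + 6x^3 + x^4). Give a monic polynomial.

130 - 4x - x^2 + x^3

Euclidean algorithm in ℚ[x]:
  x^5 - 3x^4 + 13x^3 + 123x^2 - 320x + 1950 = (x - 9)(x^4 + 6x^3 - 11x^2 + 102x + 910) + (78x^3 - 78x^2 - 312x + 10140)
  x^4 + 6x^3 - 11x^2 + 102x + 910 = ((1/78)x + 7/78)(78x^3 - 78x^2 - 312x + 10140) + (0)
Last nonzero remainder: 78x^3 - 78x^2 - 312x + 10140. Dividing through by 78 gives the monic gcd x^3 - x^2 - 4x + 130.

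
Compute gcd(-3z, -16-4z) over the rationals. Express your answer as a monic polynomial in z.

1

By polynomial division,
  -3z = (3/4)(-4z-16) + (12)
  -4z-16 = (-(1/3)z-4/3)(12) + (0)
The last nonzero remainder is the constant 12, so the polynomials are coprime and gcd = 1.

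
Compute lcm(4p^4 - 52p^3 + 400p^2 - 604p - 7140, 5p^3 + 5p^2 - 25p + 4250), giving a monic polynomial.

p^5 - 3p^4 - 30p^3 + 849p^2 - 3295p - 17850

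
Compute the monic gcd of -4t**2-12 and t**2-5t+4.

Euclidean algorithm in ℚ[t]:
  -4t**2-12 = (-4)(t**2-5t+4) + (-20t+4)
  t**2-5t+4 = (-(1/20)t+6/25)(-20t+4) + (76/25)
  -20t+4 = (-(125/19)t+25/19)(76/25) + (0)
The last nonzero remainder is the constant 76/25, so the polynomials are coprime and gcd = 1.

1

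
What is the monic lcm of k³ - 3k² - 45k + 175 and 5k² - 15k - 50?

k⁴ - k³ - 51k² + 85k + 350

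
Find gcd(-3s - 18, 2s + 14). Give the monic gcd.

1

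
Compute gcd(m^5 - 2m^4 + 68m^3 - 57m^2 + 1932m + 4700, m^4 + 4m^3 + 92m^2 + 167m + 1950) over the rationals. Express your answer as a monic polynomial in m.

Euclidean algorithm in ℚ[m]:
  m^5 - 2m^4 + 68m^3 - 57m^2 + 1932m + 4700 = (m - 6)(m^4 + 4m^3 + 92m^2 + 167m + 1950) + (328m^2 + 984m + 16400)
  m^4 + 4m^3 + 92m^2 + 167m + 1950 = ((1/328)m^2 + (1/328)m + 39/328)(328m^2 + 984m + 16400) + (0)
Last nonzero remainder: 328m^2 + 984m + 16400. Dividing through by 328 gives the monic gcd m^2 + 3m + 50.

m^2 + 3m + 50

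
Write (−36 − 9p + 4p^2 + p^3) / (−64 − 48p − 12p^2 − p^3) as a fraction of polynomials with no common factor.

(9 − p^2)/(16 + 8p + p^2)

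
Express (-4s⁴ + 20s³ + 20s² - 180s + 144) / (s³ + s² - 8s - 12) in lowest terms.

(-4s³ + 8s² + 44s - 48)/(s² + 4s + 4)

By polynomial division,
  -4s⁴ + 20s³ + 20s² - 180s + 144 = (-4s + 24)(s³ + s² - 8s - 12) + (-36s² - 36s + 432)
  s³ + s² - 8s - 12 = (-(1/36)s)(-36s² - 36s + 432) + (4s - 12)
  -36s² - 36s + 432 = (-9s - 36)(4s - 12) + (0)
Last nonzero remainder: 4s - 12. Dividing through by 4 gives the monic gcd s - 3.
Cancel s - 3 from numerator and denominator to get the reduced form.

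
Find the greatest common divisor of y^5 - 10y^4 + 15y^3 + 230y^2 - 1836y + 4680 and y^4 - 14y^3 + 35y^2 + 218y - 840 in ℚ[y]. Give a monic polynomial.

By polynomial division,
  y^5 - 10y^4 + 15y^3 + 230y^2 - 1836y + 4680 = (y + 4)(y^4 - 14y^3 + 35y^2 + 218y - 840) + (36y^3 - 128y^2 - 1868y + 8040)
  y^4 - 14y^3 + 35y^2 + 218y - 840 = ((1/36)y - 47/162)(36y^3 - 128y^2 - 1868y + 8040) + ((4030/81)y^2 - (44330/81)y + 40300/27)
  36y^3 - 128y^2 - 1868y + 8040 = ((1458/2015)y + 10854/2015)((4030/81)y^2 - (44330/81)y + 40300/27) + (0)
Last nonzero remainder: (4030/81)y^2 - (44330/81)y + 40300/27. Dividing through by 4030/81 gives the monic gcd y^2 - 11y + 30.

y^2 - 11y + 30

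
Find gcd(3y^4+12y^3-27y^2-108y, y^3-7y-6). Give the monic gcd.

Euclidean algorithm in ℚ[y]:
  3y^4+12y^3-27y^2-108y = (3y+12)(y^3-7y-6) + (-6y^2-6y+72)
  y^3-7y-6 = (-(1/6)y+1/6)(-6y^2-6y+72) + (6y-18)
  -6y^2-6y+72 = (-y-4)(6y-18) + (0)
Last nonzero remainder: 6y-18. Dividing through by 6 gives the monic gcd y-3.

y-3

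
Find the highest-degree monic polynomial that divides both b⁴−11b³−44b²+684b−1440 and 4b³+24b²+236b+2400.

b+8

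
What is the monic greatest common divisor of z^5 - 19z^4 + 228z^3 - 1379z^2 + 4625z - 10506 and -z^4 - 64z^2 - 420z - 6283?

z^2 - 10z + 103

Euclidean algorithm in ℚ[z]:
  z^5 - 19z^4 + 228z^3 - 1379z^2 + 4625z - 10506 = (-z + 19)(-z^4 - 64z^2 - 420z - 6283) + (164z^3 - 583z^2 + 6322z + 108871)
  -z^4 - 64z^2 - 420z - 6283 = (-(1/164)z - 583/26896)(164z^3 - 583z^2 + 6322z + 108871) + (-(1024425/26896)z^2 + (5122125/13448)z - 105515775/26896)
  164z^3 - 583z^2 + 6322z + 108871 = (-(4410944/1024425)z - 28429072/1024425)(-(1024425/26896)z^2 + (5122125/13448)z - 105515775/26896) + (0)
Last nonzero remainder: -(1024425/26896)z^2 + (5122125/13448)z - 105515775/26896. Dividing through by -1024425/26896 gives the monic gcd z^2 - 10z + 103.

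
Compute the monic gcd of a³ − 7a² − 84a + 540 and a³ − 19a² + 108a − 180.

a² − 16a + 60

Apply the Euclidean algorithm:
  a³ − 7a² − 84a + 540 = (a³ − 19a² + 108a − 180) + (12a² − 192a + 720)
  a³ − 19a² + 108a − 180 = ((1/12)a − 1/4)(12a² − 192a + 720) + (0)
Last nonzero remainder: 12a² − 192a + 720. Dividing through by 12 gives the monic gcd a² − 16a + 60.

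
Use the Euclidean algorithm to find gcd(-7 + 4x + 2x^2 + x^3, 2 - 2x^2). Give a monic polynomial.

Apply the Euclidean algorithm:
  x^3 + 2x^2 + 4x - 7 = (-(1/2)x - 1)(-2x^2 + 2) + (5x - 5)
  -2x^2 + 2 = (-(2/5)x - 2/5)(5x - 5) + (0)
Last nonzero remainder: 5x - 5. Dividing through by 5 gives the monic gcd x - 1.

-1 + x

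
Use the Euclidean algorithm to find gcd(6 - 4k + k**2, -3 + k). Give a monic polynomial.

Repeated division with remainder:
  k**2 - 4k + 6 = (k - 1)(k - 3) + (3)
  k - 3 = ((1/3)k - 1)(3) + (0)
The last nonzero remainder is the constant 3, so the polynomials are coprime and gcd = 1.

1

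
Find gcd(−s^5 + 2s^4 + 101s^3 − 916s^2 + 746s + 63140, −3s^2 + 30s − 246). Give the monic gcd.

By polynomial division,
  −s^5 + 2s^4 + 101s^3 − 916s^2 + 746s + 63140 = ((1/3)s^3 + (8/3)s^2 − (103/3)s − 770/3)(−3s^2 + 30s − 246) + (0)
Last nonzero remainder: −3s^2 + 30s − 246. Dividing through by −3 gives the monic gcd s^2 − 10s + 82.

s^2 − 10s + 82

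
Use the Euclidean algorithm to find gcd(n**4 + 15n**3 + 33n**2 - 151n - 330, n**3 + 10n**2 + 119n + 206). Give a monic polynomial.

n + 2

By polynomial division,
  n**4 + 15n**3 + 33n**2 - 151n - 330 = (n + 5)(n**3 + 10n**2 + 119n + 206) + (-136n**2 - 952n - 1360)
  n**3 + 10n**2 + 119n + 206 = (-(1/136)n - 3/136)(-136n**2 - 952n - 1360) + (88n + 176)
  -136n**2 - 952n - 1360 = (-(17/11)n - 85/11)(88n + 176) + (0)
Last nonzero remainder: 88n + 176. Dividing through by 88 gives the monic gcd n + 2.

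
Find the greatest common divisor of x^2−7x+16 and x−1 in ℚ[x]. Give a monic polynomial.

1

Repeated division with remainder:
  x^2−7x+16 = (x−6)(x−1) + (10)
  x−1 = ((1/10)x−1/10)(10) + (0)
The last nonzero remainder is the constant 10, so the polynomials are coprime and gcd = 1.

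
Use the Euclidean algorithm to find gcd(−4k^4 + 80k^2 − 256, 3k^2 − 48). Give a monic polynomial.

Repeated division with remainder:
  −4k^4 + 80k^2 − 256 = (−(4/3)k^2 + 16/3)(3k^2 − 48) + (0)
Last nonzero remainder: 3k^2 − 48. Dividing through by 3 gives the monic gcd k^2 − 16.

k^2 − 16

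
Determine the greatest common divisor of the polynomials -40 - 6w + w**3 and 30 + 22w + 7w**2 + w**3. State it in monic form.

By polynomial division,
  w**3 - 6w - 40 = (w**3 + 7w**2 + 22w + 30) + (-7w**2 - 28w - 70)
  w**3 + 7w**2 + 22w + 30 = (-(1/7)w - 3/7)(-7w**2 - 28w - 70) + (0)
Last nonzero remainder: -7w**2 - 28w - 70. Dividing through by -7 gives the monic gcd w**2 + 4w + 10.

10 + 4w + w**2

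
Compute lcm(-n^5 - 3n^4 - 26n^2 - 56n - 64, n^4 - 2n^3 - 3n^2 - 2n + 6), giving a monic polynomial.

n^7 - n^6 - 9n^5 + 35n^4 - 48n^3 - 82n^2 - 88n + 192

Apply the Euclidean algorithm:
  -n^5 - 3n^4 - 26n^2 - 56n - 64 = (-n - 5)(n^4 - 2n^3 - 3n^2 - 2n + 6) + (-13n^3 - 43n^2 - 60n - 34)
  n^4 - 2n^3 - 3n^2 - 2n + 6 = (-(1/13)n + 69/169)(-13n^3 - 43n^2 - 60n - 34) + ((1680/169)n^2 + (3360/169)n + 3360/169)
  -13n^3 - 43n^2 - 60n - 34 = (-(2197/1680)n - 2873/1680)((1680/169)n^2 + (3360/169)n + 3360/169) + (0)
Last nonzero remainder: (1680/169)n^2 + (3360/169)n + 3360/169. Dividing through by 1680/169 gives the monic gcd n^2 + 2n + 2.
Then lcm(f, g) = f·g / gcd(f, g); expanding and making the result monic gives the answer.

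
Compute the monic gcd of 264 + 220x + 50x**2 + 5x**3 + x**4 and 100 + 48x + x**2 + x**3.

2 + x

Apply the Euclidean algorithm:
  x**4 + 5x**3 + 50x**2 + 220x + 264 = (x + 4)(x**3 + x**2 + 48x + 100) + (-2x**2 - 72x - 136)
  x**3 + x**2 + 48x + 100 = (-(1/2)x + 35/2)(-2x**2 - 72x - 136) + (1240x + 2480)
  -2x**2 - 72x - 136 = (-(1/620)x - 17/310)(1240x + 2480) + (0)
Last nonzero remainder: 1240x + 2480. Dividing through by 1240 gives the monic gcd x + 2.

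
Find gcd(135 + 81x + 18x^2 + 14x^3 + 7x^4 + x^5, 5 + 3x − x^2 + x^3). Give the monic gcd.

Euclidean algorithm in ℚ[x]:
  x^5 + 7x^4 + 14x^3 + 18x^2 + 81x + 135 = (x^2 + 8x + 19)(x^3 − x^2 + 3x + 5) + (8x^2 − 16x + 40)
  x^3 − x^2 + 3x + 5 = ((1/8)x + 1/8)(8x^2 − 16x + 40) + (0)
Last nonzero remainder: 8x^2 − 16x + 40. Dividing through by 8 gives the monic gcd x^2 − 2x + 5.

5 − 2x + x^2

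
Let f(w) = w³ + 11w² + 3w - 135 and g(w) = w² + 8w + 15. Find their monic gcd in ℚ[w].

w + 5

Apply the Euclidean algorithm:
  w³ + 11w² + 3w - 135 = (w + 3)(w² + 8w + 15) + (-36w - 180)
  w² + 8w + 15 = (-(1/36)w - 1/12)(-36w - 180) + (0)
Last nonzero remainder: -36w - 180. Dividing through by -36 gives the monic gcd w + 5.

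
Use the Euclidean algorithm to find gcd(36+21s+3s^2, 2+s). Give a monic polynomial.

Repeated division with remainder:
  3s^2+21s+36 = (3s+15)(s+2) + (6)
  s+2 = ((1/6)s+1/3)(6) + (0)
The last nonzero remainder is the constant 6, so the polynomials are coprime and gcd = 1.

1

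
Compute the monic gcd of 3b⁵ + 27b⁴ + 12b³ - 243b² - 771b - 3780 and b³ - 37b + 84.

Repeated division with remainder:
  3b⁵ + 27b⁴ + 12b³ - 243b² - 771b - 3780 = (3b² + 27b + 123)(b³ - 37b + 84) + (504b² + 1512b - 14112)
  b³ - 37b + 84 = ((1/504)b - 1/168)(504b² + 1512b - 14112) + (0)
Last nonzero remainder: 504b² + 1512b - 14112. Dividing through by 504 gives the monic gcd b² + 3b - 28.

b² + 3b - 28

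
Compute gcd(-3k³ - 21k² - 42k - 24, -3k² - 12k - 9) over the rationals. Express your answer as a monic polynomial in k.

Apply the Euclidean algorithm:
  -3k³ - 21k² - 42k - 24 = (k + 3)(-3k² - 12k - 9) + (3k + 3)
  -3k² - 12k - 9 = (-k - 3)(3k + 3) + (0)
Last nonzero remainder: 3k + 3. Dividing through by 3 gives the monic gcd k + 1.

k + 1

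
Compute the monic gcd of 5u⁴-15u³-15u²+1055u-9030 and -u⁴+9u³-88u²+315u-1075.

u²-4u+43

By polynomial division,
  5u⁴-15u³-15u²+1055u-9030 = (-5)(-u⁴+9u³-88u²+315u-1075) + (30u³-455u²+2630u-14405)
  -u⁴+9u³-88u²+315u-1075 = (-(1/30)u-37/180)(30u³-455u²+2630u-14405) + (-(3379/36)u²+(3379/9)u-145297/36)
  30u³-455u²+2630u-14405 = (-(1080/3379)u+12060/3379)(-(3379/36)u²+(3379/9)u-145297/36) + (0)
Last nonzero remainder: -(3379/36)u²+(3379/9)u-145297/36. Dividing through by -3379/36 gives the monic gcd u²-4u+43.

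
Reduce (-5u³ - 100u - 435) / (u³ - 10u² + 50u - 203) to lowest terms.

Euclidean algorithm in ℚ[u]:
  -5u³ - 100u - 435 = (-5)(u³ - 10u² + 50u - 203) + (-50u² + 150u - 1450)
  u³ - 10u² + 50u - 203 = (-(1/50)u + 7/50)(-50u² + 150u - 1450) + (0)
Last nonzero remainder: -50u² + 150u - 1450. Dividing through by -50 gives the monic gcd u² - 3u + 29.
Cancel u² - 3u + 29 from numerator and denominator to get the reduced form.

(-5u - 15)/(u - 7)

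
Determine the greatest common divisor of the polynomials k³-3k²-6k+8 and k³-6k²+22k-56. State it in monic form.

k-4

Euclidean algorithm in ℚ[k]:
  k³-3k²-6k+8 = (k³-6k²+22k-56) + (3k²-28k+64)
  k³-6k²+22k-56 = ((1/3)k+10/9)(3k²-28k+64) + ((286/9)k-1144/9)
  3k²-28k+64 = ((27/286)k-72/143)((286/9)k-1144/9) + (0)
Last nonzero remainder: (286/9)k-1144/9. Dividing through by 286/9 gives the monic gcd k-4.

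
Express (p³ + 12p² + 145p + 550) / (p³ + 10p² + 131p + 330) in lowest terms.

Euclidean algorithm in ℚ[p]:
  p³ + 12p² + 145p + 550 = (p³ + 10p² + 131p + 330) + (2p² + 14p + 220)
  p³ + 10p² + 131p + 330 = ((1/2)p + 3/2)(2p² + 14p + 220) + (0)
Last nonzero remainder: 2p² + 14p + 220. Dividing through by 2 gives the monic gcd p² + 7p + 110.
Cancel p² + 7p + 110 from numerator and denominator to get the reduced form.

(p + 5)/(p + 3)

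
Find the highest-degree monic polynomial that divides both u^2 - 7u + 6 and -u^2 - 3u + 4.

u - 1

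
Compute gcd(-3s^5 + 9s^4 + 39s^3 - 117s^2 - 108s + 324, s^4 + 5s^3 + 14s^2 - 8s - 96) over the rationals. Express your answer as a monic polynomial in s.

s^2 + s - 6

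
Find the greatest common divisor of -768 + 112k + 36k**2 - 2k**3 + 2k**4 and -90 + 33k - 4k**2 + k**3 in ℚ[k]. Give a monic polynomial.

-3 + k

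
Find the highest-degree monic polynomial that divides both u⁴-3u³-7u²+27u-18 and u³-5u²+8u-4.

u²-3u+2

Apply the Euclidean algorithm:
  u⁴-3u³-7u²+27u-18 = (u+2)(u³-5u²+8u-4) + (-5u²+15u-10)
  u³-5u²+8u-4 = (-(1/5)u+2/5)(-5u²+15u-10) + (0)
Last nonzero remainder: -5u²+15u-10. Dividing through by -5 gives the monic gcd u²-3u+2.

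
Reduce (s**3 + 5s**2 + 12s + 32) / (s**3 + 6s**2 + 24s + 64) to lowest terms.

Euclidean algorithm in ℚ[s]:
  s**3 + 5s**2 + 12s + 32 = (s**3 + 6s**2 + 24s + 64) + (−s**2 − 12s − 32)
  s**3 + 6s**2 + 24s + 64 = (−s + 6)(−s**2 − 12s − 32) + (64s + 256)
  −s**2 − 12s − 32 = (−(1/64)s − 1/8)(64s + 256) + (0)
Last nonzero remainder: 64s + 256. Dividing through by 64 gives the monic gcd s + 4.
Cancel s + 4 from numerator and denominator to get the reduced form.

(s**2 + s + 8)/(s**2 + 2s + 16)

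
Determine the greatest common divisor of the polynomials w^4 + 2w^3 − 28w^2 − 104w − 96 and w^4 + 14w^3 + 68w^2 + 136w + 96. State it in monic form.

Euclidean algorithm in ℚ[w]:
  w^4 + 2w^3 − 28w^2 − 104w − 96 = (w^4 + 14w^3 + 68w^2 + 136w + 96) + (−12w^3 − 96w^2 − 240w − 192)
  w^4 + 14w^3 + 68w^2 + 136w + 96 = (−(1/12)w − 1/2)(−12w^3 − 96w^2 − 240w − 192) + (0)
Last nonzero remainder: −12w^3 − 96w^2 − 240w − 192. Dividing through by −12 gives the monic gcd w^3 + 8w^2 + 20w + 16.

w^3 + 8w^2 + 20w + 16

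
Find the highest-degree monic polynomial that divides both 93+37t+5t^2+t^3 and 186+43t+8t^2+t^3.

31+2t+t^2

Repeated division with remainder:
  t^3+5t^2+37t+93 = (t^3+8t^2+43t+186) + (-3t^2-6t-93)
  t^3+8t^2+43t+186 = (-(1/3)t-2)(-3t^2-6t-93) + (0)
Last nonzero remainder: -3t^2-6t-93. Dividing through by -3 gives the monic gcd t^2+2t+31.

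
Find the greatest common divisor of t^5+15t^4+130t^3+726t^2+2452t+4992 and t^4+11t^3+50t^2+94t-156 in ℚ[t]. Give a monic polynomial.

Apply the Euclidean algorithm:
  t^5+15t^4+130t^3+726t^2+2452t+4992 = (t+4)(t^4+11t^3+50t^2+94t-156) + (36t^3+432t^2+2232t+5616)
  t^4+11t^3+50t^2+94t-156 = ((1/36)t-1/36)(36t^3+432t^2+2232t+5616) + (0)
Last nonzero remainder: 36t^3+432t^2+2232t+5616. Dividing through by 36 gives the monic gcd t^3+12t^2+62t+156.

t^3+12t^2+62t+156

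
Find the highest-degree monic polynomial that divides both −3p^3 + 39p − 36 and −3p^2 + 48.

p + 4

Euclidean algorithm in ℚ[p]:
  −3p^3 + 39p − 36 = (p)(−3p^2 + 48) + (−9p − 36)
  −3p^2 + 48 = ((1/3)p − 4/3)(−9p − 36) + (0)
Last nonzero remainder: −9p − 36. Dividing through by −9 gives the monic gcd p + 4.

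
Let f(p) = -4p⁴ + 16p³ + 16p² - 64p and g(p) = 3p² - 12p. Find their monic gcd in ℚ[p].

Repeated division with remainder:
  -4p⁴ + 16p³ + 16p² - 64p = (-(4/3)p² + 16/3)(3p² - 12p) + (0)
Last nonzero remainder: 3p² - 12p. Dividing through by 3 gives the monic gcd p² - 4p.

p² - 4p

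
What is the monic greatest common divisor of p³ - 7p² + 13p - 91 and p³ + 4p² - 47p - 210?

p - 7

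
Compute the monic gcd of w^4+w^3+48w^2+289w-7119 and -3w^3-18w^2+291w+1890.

Repeated division with remainder:
  w^4+w^3+48w^2+289w-7119 = (-(1/3)w+5/3)(-3w^3-18w^2+291w+1890) + (175w^2+434w-10269)
  -3w^3-18w^2+291w+1890 = (-(3/175)w-264/4375)(175w^2+434w-10269) + ((88218/625)w+793962/625)
  175w^2+434w-10269 = ((109375/88218)w-713125/88218)((88218/625)w+793962/625) + (0)
Last nonzero remainder: (88218/625)w+793962/625. Dividing through by 88218/625 gives the monic gcd w+9.

w+9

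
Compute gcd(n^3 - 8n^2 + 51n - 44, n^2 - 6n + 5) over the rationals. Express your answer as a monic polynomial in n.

n - 1

Euclidean algorithm in ℚ[n]:
  n^3 - 8n^2 + 51n - 44 = (n - 2)(n^2 - 6n + 5) + (34n - 34)
  n^2 - 6n + 5 = ((1/34)n - 5/34)(34n - 34) + (0)
Last nonzero remainder: 34n - 34. Dividing through by 34 gives the monic gcd n - 1.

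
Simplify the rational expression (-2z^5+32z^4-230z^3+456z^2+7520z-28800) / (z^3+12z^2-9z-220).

(-2z^3+34z^2-304z+1440)/(z+11)

Repeated division with remainder:
  -2z^5+32z^4-230z^3+456z^2+7520z-28800 = (-2z^2+56z-920)(z^3+12z^2-9z-220) + (11560z^2+11560z-231200)
  z^3+12z^2-9z-220 = ((1/11560)z+11/11560)(11560z^2+11560z-231200) + (0)
Last nonzero remainder: 11560z^2+11560z-231200. Dividing through by 11560 gives the monic gcd z^2+z-20.
Cancel z^2+z-20 from numerator and denominator to get the reduced form.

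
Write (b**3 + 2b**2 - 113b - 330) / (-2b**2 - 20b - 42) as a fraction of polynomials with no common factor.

(-b**2 + b + 110)/(2b + 14)

Apply the Euclidean algorithm:
  b**3 + 2b**2 - 113b - 330 = (-(1/2)b + 4)(-2b**2 - 20b - 42) + (-54b - 162)
  -2b**2 - 20b - 42 = ((1/27)b + 7/27)(-54b - 162) + (0)
Last nonzero remainder: -54b - 162. Dividing through by -54 gives the monic gcd b + 3.
Cancel b + 3 from numerator and denominator to get the reduced form.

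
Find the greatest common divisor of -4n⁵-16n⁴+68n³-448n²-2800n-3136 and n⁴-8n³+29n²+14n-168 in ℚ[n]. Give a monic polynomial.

Euclidean algorithm in ℚ[n]:
  -4n⁵-16n⁴+68n³-448n²-2800n-3136 = (-4n-48)(n⁴-8n³+29n²+14n-168) + (-200n³+1000n²-2800n-11200)
  n⁴-8n³+29n²+14n-168 = (-(1/200)n+3/200)(-200n³+1000n²-2800n-11200) + (0)
Last nonzero remainder: -200n³+1000n²-2800n-11200. Dividing through by -200 gives the monic gcd n³-5n²+14n+56.

n³-5n²+14n+56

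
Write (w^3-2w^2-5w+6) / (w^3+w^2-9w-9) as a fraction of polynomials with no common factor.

(w^2+w-2)/(w^2+4w+3)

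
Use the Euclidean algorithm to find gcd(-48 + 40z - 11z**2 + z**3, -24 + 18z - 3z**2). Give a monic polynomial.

Repeated division with remainder:
  z**3 - 11z**2 + 40z - 48 = (-(1/3)z + 5/3)(-3z**2 + 18z - 24) + (2z - 8)
  -3z**2 + 18z - 24 = (-(3/2)z + 3)(2z - 8) + (0)
Last nonzero remainder: 2z - 8. Dividing through by 2 gives the monic gcd z - 4.

-4 + z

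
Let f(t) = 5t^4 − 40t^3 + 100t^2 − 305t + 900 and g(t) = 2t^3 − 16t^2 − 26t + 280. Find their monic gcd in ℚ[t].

t − 5

Euclidean algorithm in ℚ[t]:
  5t^4 − 40t^3 + 100t^2 − 305t + 900 = ((5/2)t)(2t^3 − 16t^2 − 26t + 280) + (165t^2 − 1005t + 900)
  2t^3 − 16t^2 − 26t + 280 = ((2/165)t − 14/605)(165t^2 − 1005t + 900) + (−(7280/121)t + 36400/121)
  165t^2 − 1005t + 900 = (−(3993/1456)t + 1089/364)(−(7280/121)t + 36400/121) + (0)
Last nonzero remainder: −(7280/121)t + 36400/121. Dividing through by −7280/121 gives the monic gcd t − 5.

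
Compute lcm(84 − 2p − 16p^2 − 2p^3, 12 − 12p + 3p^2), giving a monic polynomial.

84 − 44p − 15p^2 + 6p^3 + p^4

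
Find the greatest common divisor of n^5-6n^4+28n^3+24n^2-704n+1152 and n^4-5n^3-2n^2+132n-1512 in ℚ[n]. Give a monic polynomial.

n^2-4n+36

Repeated division with remainder:
  n^5-6n^4+28n^3+24n^2-704n+1152 = (n-1)(n^4-5n^3-2n^2+132n-1512) + (25n^3-110n^2+940n-360)
  n^4-5n^3-2n^2+132n-1512 = ((1/25)n-3/125)(25n^3-110n^2+940n-360) + (-(1056/25)n^2+(4224/25)n-38016/25)
  25n^3-110n^2+940n-360 = (-(625/1056)n+125/528)(-(1056/25)n^2+(4224/25)n-38016/25) + (0)
Last nonzero remainder: -(1056/25)n^2+(4224/25)n-38016/25. Dividing through by -1056/25 gives the monic gcd n^2-4n+36.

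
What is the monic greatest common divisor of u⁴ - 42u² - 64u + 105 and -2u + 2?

Apply the Euclidean algorithm:
  u⁴ - 42u² - 64u + 105 = (-(1/2)u³ - (1/2)u² + (41/2)u + 105/2)(-2u + 2) + (0)
Last nonzero remainder: -2u + 2. Dividing through by -2 gives the monic gcd u - 1.

u - 1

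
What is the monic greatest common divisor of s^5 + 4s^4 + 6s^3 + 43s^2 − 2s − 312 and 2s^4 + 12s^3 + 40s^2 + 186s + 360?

s^2 + 7s + 12

Repeated division with remainder:
  s^5 + 4s^4 + 6s^3 + 43s^2 − 2s − 312 = ((1/2)s − 1)(2s^4 + 12s^3 + 40s^2 + 186s + 360) + (−2s^3 − 10s^2 + 4s + 48)
  2s^4 + 12s^3 + 40s^2 + 186s + 360 = (−s − 1)(−2s^3 − 10s^2 + 4s + 48) + (34s^2 + 238s + 408)
  −2s^3 − 10s^2 + 4s + 48 = (−(1/17)s + 2/17)(34s^2 + 238s + 408) + (0)
Last nonzero remainder: 34s^2 + 238s + 408. Dividing through by 34 gives the monic gcd s^2 + 7s + 12.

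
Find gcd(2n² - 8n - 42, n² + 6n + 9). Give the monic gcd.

n + 3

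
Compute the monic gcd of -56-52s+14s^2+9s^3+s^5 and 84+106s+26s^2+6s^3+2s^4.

14+13s+s^3

Repeated division with remainder:
  s^5+9s^3+14s^2-52s-56 = ((1/2)s-3/2)(2s^4+6s^3+26s^2+106s+84) + (5s^3+65s+70)
  2s^4+6s^3+26s^2+106s+84 = ((2/5)s+6/5)(5s^3+65s+70) + (0)
Last nonzero remainder: 5s^3+65s+70. Dividing through by 5 gives the monic gcd s^3+13s+14.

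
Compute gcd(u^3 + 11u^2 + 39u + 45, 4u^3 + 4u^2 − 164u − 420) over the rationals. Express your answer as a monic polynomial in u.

Apply the Euclidean algorithm:
  u^3 + 11u^2 + 39u + 45 = (1/4)(4u^3 + 4u^2 − 164u − 420) + (10u^2 + 80u + 150)
  4u^3 + 4u^2 − 164u − 420 = ((2/5)u − 14/5)(10u^2 + 80u + 150) + (0)
Last nonzero remainder: 10u^2 + 80u + 150. Dividing through by 10 gives the monic gcd u^2 + 8u + 15.

u^2 + 8u + 15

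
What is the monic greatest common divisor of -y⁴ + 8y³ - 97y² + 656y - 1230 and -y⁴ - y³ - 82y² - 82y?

y² + 82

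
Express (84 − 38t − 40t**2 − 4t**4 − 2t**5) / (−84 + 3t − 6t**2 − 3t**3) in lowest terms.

(−12 + 2t + 8t**2 + 2t**3)/(12 + 3t)

Euclidean algorithm in ℚ[t]:
  −2t**5 − 4t**4 − 40t**2 − 38t + 84 = ((2/3)t**2 + 2/3)(−3t**3 − 6t**2 + 3t − 84) + (20t**2 − 40t + 140)
  −3t**3 − 6t**2 + 3t − 84 = (−(3/20)t − 3/5)(20t**2 − 40t + 140) + (0)
Last nonzero remainder: 20t**2 − 40t + 140. Dividing through by 20 gives the monic gcd t**2 − 2t + 7.
Cancel t**2 − 2t + 7 from numerator and denominator to get the reduced form.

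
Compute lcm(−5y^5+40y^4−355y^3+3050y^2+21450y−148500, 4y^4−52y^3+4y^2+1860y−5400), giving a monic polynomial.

y^6−13y^5+111y^4−965y^3−1240y^2+51150y−148500

Repeated division with remainder:
  −5y^5+40y^4−355y^3+3050y^2+21450y−148500 = (−(5/4)y−25/4)(4y^4−52y^3+4y^2+1860y−5400) + (−675y^3+5400y^2+26325y−182250)
  4y^4−52y^3+4y^2+1860y−5400 = (−(4/675)y+4/135)(−675y^3+5400y^2+26325y−182250) + (0)
Last nonzero remainder: −675y^3+5400y^2+26325y−182250. Dividing through by −675 gives the monic gcd y^3−8y^2−39y+270.
Then lcm(f, g) = f·g / gcd(f, g); expanding and making the result monic gives the answer.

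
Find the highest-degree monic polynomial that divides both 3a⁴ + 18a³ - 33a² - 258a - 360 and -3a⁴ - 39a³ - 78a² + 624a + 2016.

By polynomial division,
  3a⁴ + 18a³ - 33a² - 258a - 360 = (-1)(-3a⁴ - 39a³ - 78a² + 624a + 2016) + (-21a³ - 111a² + 366a + 1656)
  -3a⁴ - 39a³ - 78a² + 624a + 2016 = ((1/7)a + 54/49)(-21a³ - 111a² + 366a + 1656) + (-(390/49)a² - (780/49)a + 9360/49)
  -21a³ - 111a² + 366a + 1656 = ((343/130)a + 1127/130)(-(390/49)a² - (780/49)a + 9360/49) + (0)
Last nonzero remainder: -(390/49)a² - (780/49)a + 9360/49. Dividing through by -390/49 gives the monic gcd a² + 2a - 24.

a² + 2a - 24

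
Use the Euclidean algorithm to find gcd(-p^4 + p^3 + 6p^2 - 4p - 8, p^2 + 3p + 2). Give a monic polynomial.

Euclidean algorithm in ℚ[p]:
  -p^4 + p^3 + 6p^2 - 4p - 8 = (-p^2 + 4p - 4)(p^2 + 3p + 2) + (0)
The last nonzero remainder p^2 + 3p + 2 is already monic.

p^2 + 3p + 2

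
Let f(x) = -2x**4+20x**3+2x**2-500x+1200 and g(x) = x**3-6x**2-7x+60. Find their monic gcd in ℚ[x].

x**2-9x+20

Repeated division with remainder:
  -2x**4+20x**3+2x**2-500x+1200 = (-2x+8)(x**3-6x**2-7x+60) + (36x**2-324x+720)
  x**3-6x**2-7x+60 = ((1/36)x+1/12)(36x**2-324x+720) + (0)
Last nonzero remainder: 36x**2-324x+720. Dividing through by 36 gives the monic gcd x**2-9x+20.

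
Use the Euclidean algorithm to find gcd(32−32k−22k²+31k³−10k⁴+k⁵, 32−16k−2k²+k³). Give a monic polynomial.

8−6k+k²

Repeated division with remainder:
  k⁵−10k⁴+31k³−22k²−32k+32 = (k²−8k+31)(k³−2k²−16k+32) + (−120k²+720k−960)
  k³−2k²−16k+32 = (−(1/120)k−1/30)(−120k²+720k−960) + (0)
Last nonzero remainder: −120k²+720k−960. Dividing through by −120 gives the monic gcd k²−6k+8.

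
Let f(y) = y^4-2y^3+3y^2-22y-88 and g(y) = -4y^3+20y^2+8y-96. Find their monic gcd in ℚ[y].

y^2-2y-8

Euclidean algorithm in ℚ[y]:
  y^4-2y^3+3y^2-22y-88 = (-(1/4)y-3/4)(-4y^3+20y^2+8y-96) + (20y^2-40y-160)
  -4y^3+20y^2+8y-96 = (-(1/5)y+3/5)(20y^2-40y-160) + (0)
Last nonzero remainder: 20y^2-40y-160. Dividing through by 20 gives the monic gcd y^2-2y-8.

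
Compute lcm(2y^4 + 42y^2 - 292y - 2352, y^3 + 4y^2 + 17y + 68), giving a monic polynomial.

By polynomial division,
  2y^4 + 42y^2 - 292y - 2352 = (2y - 8)(y^3 + 4y^2 + 17y + 68) + (40y^2 - 292y - 1808)
  y^3 + 4y^2 + 17y + 68 = ((1/40)y + 113/400)(40y^2 - 292y - 1808) + ((14469/100)y + 14469/25)
  40y^2 - 292y - 1808 = ((4000/14469)y - 45200/14469)((14469/100)y + 14469/25) + (0)
Last nonzero remainder: (14469/100)y + 14469/25. Dividing through by 14469/100 gives the monic gcd y + 4.
Then lcm(f, g) = f·g / gcd(f, g); expanding and making the result monic gives the answer.

y^6 + 38y^4 - 146y^3 - 819y^2 - 2482y - 19992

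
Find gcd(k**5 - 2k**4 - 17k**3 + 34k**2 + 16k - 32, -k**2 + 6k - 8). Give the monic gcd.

Euclidean algorithm in ℚ[k]:
  k**5 - 2k**4 - 17k**3 + 34k**2 + 16k - 32 = (-k**3 - 4k**2 + k + 4)(-k**2 + 6k - 8) + (0)
Last nonzero remainder: -k**2 + 6k - 8. Dividing through by -1 gives the monic gcd k**2 - 6k + 8.

k**2 - 6k + 8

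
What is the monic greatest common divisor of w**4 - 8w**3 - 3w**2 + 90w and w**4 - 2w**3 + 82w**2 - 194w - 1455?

Repeated division with remainder:
  w**4 - 8w**3 - 3w**2 + 90w = (w**4 - 2w**3 + 82w**2 - 194w - 1455) + (-6w**3 - 85w**2 + 284w + 1455)
  w**4 - 2w**3 + 82w**2 - 194w - 1455 = (-(1/6)w + 97/36)(-6w**3 - 85w**2 + 284w + 1455) + ((12901/36)w**2 - (12901/18)w - 64505/12)
  -6w**3 - 85w**2 + 284w + 1455 = (-(216/12901)w - 36/133)((12901/36)w**2 - (12901/18)w - 64505/12) + (0)
Last nonzero remainder: (12901/36)w**2 - (12901/18)w - 64505/12. Dividing through by 12901/36 gives the monic gcd w**2 - 2w - 15.

w**2 - 2w - 15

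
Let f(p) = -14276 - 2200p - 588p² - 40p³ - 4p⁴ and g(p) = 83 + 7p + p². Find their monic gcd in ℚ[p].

83 + 7p + p²

By polynomial division,
  -4p⁴ - 40p³ - 588p² - 2200p - 14276 = (-4p² - 12p - 172)(p² + 7p + 83) + (0)
The last nonzero remainder p² + 7p + 83 is already monic.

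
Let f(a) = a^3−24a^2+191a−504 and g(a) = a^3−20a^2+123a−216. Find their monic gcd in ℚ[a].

a^2−17a+72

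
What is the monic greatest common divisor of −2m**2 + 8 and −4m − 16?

By polynomial division,
  −2m**2 + 8 = ((1/2)m − 2)(−4m − 16) + (−24)
  −4m − 16 = ((1/6)m + 2/3)(−24) + (0)
The last nonzero remainder is the constant −24, so the polynomials are coprime and gcd = 1.

1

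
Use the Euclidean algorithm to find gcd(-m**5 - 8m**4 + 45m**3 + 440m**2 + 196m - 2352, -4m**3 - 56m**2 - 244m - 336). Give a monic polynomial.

Euclidean algorithm in ℚ[m]:
  -m**5 - 8m**4 + 45m**3 + 440m**2 + 196m - 2352 = ((1/4)m**2 - (3/2)m - 11/2)(-4m**3 - 56m**2 - 244m - 336) + (-150m**2 - 1650m - 4200)
  -4m**3 - 56m**2 - 244m - 336 = ((2/75)m + 2/25)(-150m**2 - 1650m - 4200) + (0)
Last nonzero remainder: -150m**2 - 1650m - 4200. Dividing through by -150 gives the monic gcd m**2 + 11m + 28.

m**2 + 11m + 28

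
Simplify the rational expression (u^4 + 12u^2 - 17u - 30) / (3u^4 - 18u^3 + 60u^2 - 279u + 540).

(u^2 - u - 2)/(3u^2 - 21u + 36)

By polynomial division,
  u^4 + 12u^2 - 17u - 30 = (1/3)(3u^4 - 18u^3 + 60u^2 - 279u + 540) + (6u^3 - 8u^2 + 76u - 210)
  3u^4 - 18u^3 + 60u^2 - 279u + 540 = ((1/2)u - 7/3)(6u^3 - 8u^2 + 76u - 210) + ((10/3)u^2 + (10/3)u + 50)
  6u^3 - 8u^2 + 76u - 210 = ((9/5)u - 21/5)((10/3)u^2 + (10/3)u + 50) + (0)
Last nonzero remainder: (10/3)u^2 + (10/3)u + 50. Dividing through by 10/3 gives the monic gcd u^2 + u + 15.
Cancel u^2 + u + 15 from numerator and denominator to get the reduced form.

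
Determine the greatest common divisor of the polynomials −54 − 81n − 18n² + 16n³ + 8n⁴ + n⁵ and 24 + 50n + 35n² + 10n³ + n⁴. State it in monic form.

Repeated division with remainder:
  n⁵ + 8n⁴ + 16n³ − 18n² − 81n − 54 = (n − 2)(n⁴ + 10n³ + 35n² + 50n + 24) + (n³ + 2n² − 5n − 6)
  n⁴ + 10n³ + 35n² + 50n + 24 = (n + 8)(n³ + 2n² − 5n − 6) + (24n² + 96n + 72)
  n³ + 2n² − 5n − 6 = ((1/24)n − 1/12)(24n² + 96n + 72) + (0)
Last nonzero remainder: 24n² + 96n + 72. Dividing through by 24 gives the monic gcd n² + 4n + 3.

3 + 4n + n²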